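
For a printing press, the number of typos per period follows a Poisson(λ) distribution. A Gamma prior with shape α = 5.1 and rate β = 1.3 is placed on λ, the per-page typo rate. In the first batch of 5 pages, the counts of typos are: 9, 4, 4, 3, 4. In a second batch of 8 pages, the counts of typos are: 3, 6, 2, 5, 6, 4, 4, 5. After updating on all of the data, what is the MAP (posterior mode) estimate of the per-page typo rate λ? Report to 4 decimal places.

4.4126

With a Gamma(shape α, rate β) prior, the Poisson likelihood is conjugate: the posterior is Gamma(α + ΣXᵢ, β + n).
Batch 1: sum of counts S = 24 over n = 5 pages.
After batch 1: Gamma(α+S, β+n) = Gamma(5.1+24, 1.3+5) = Gamma(29.1, 6.3).
Batch 2: sum of counts S = 35 over n = 8 pages.
After batch 2: Gamma(α+S, β+n) = Gamma(29.1+35, 6.3+8) = Gamma(64.1, 14.3).
Mode of Gamma(α,β) for α≥1 is (α−1)/β = 63.1/14.3 = 4.4126.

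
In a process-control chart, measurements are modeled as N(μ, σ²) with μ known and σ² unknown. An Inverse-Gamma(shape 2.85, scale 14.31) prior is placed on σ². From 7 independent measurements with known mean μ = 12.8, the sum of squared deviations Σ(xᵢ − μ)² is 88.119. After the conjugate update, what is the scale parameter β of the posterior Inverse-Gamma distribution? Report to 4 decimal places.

58.3695

With known mean μ and an Inverse-Gamma(α, β) prior on σ², the Normal likelihood is conjugate: posterior is Inv-Gamma(α + n/2, β + Σ(xᵢ−μ)²/2).
Posterior: Inv-Gamma(2.85 + 7/2, 14.31 + 88.119/2) = Inv-Gamma(6.35, 58.3695).
Posterior β = 58.3695.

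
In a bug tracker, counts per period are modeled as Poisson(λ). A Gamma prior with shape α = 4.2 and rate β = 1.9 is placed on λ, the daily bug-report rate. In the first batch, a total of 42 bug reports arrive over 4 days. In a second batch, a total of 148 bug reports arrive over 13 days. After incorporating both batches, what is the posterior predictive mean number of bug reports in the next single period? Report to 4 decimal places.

With a Gamma(shape α, rate β) prior, the Poisson likelihood is conjugate: the posterior is Gamma(α + ΣXᵢ, β + n).
After batch 1: Gamma(α+S, β+n) = Gamma(4.2+42, 1.9+4) = Gamma(46.2, 5.9).
After batch 2: Gamma(α+S, β+n) = Gamma(46.2+148, 5.9+13) = Gamma(194.2, 18.9).
The predictive distribution for one future period is NegBinom with mean α/β = 10.2751.

10.2751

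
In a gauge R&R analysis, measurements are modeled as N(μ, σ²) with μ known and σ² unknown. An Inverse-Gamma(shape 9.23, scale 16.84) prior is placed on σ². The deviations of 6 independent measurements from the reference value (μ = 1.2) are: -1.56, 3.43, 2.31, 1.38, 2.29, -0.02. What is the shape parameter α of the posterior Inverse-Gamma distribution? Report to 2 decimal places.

With known mean μ and an Inverse-Gamma(α, β) prior on σ², the Normal likelihood is conjugate: posterior is Inv-Gamma(α + n/2, β + Σ(xᵢ−μ)²/2).
Σ(xᵢ−μ)² = (-1.56)² + (3.43)² + (2.31)² + (1.38)² + (2.29)² + (-0.02)² = 26.6835.
Posterior: Inv-Gamma(9.23 + 6/2, 16.84 + 26.6835/2) = Inv-Gamma(12.23, 30.18175).
Posterior α = 12.23.

12.23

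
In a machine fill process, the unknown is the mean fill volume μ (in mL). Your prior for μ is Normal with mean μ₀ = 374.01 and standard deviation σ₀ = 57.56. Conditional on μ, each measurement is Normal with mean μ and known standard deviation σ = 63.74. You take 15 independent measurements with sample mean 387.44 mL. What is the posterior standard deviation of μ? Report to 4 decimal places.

For Normal data with known variance σ², a Normal(μ₀, σ₀²) prior on μ is conjugate. Posterior precision = 1/σ₀² + n/σ²; posterior mean is the precision-weighted average of μ₀ and x̄.
σ₀² = 57.56² = 3313.1536, σ² = 63.74² = 4062.7876; σ² + n·σ₀² = 4062.7876 + 15·3313.1536 = 53760.0916.
Posterior precision = 1/σ₀² + n/σ² = 1/3313.1536 + 15/4062.7876 = (σ² + n·σ₀²)/(σ₀²σ²) = 53760.0916/(3313.1536·4062.7876); posterior variance σₙ² = σ₀²σ²/(σ² + n·σ₀²) = 3313.1536·4062.7876/53760.0916 = 250.383490.
Posterior SD = √σₙ² = √(3313.1536·4062.7876/53760.0916) = 15.8235.

15.8235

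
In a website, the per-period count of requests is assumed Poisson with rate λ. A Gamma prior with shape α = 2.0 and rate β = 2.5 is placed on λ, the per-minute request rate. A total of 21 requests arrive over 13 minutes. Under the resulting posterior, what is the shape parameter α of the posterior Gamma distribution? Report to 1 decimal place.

23.0

With a Gamma(shape α, rate β) prior, the Poisson likelihood is conjugate: the posterior is Gamma(α + ΣXᵢ, β + n).
Posterior: Gamma(α+S, β+n) = Gamma(2.0+21, 2.5+13) = Gamma(23.0, 15.5).
Posterior α = 23.0.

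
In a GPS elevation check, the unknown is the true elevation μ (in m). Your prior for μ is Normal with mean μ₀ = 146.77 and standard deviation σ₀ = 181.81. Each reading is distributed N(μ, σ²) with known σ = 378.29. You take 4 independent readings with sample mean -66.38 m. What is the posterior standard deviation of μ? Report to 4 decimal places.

131.0755

For Normal data with known variance σ², a Normal(μ₀, σ₀²) prior on μ is conjugate. Posterior precision = 1/σ₀² + n/σ²; posterior mean is the precision-weighted average of μ₀ and x̄.
σ₀² = 181.81² = 33054.8761, σ² = 378.29² = 143103.3241; σ² + n·σ₀² = 143103.3241 + 4·33054.8761 = 275322.8285.
Posterior precision = 1/σ₀² + n/σ² = 1/33054.8761 + 4/143103.3241 = (σ² + n·σ₀²)/(σ₀²σ²) = 275322.8285/(33054.8761·143103.3241); posterior variance σₙ² = σ₀²σ²/(σ² + n·σ₀²) = 33054.8761·143103.3241/275322.8285 = 17180.786183.
Posterior SD = √σₙ² = √(33054.8761·143103.3241/275322.8285) = 131.0755.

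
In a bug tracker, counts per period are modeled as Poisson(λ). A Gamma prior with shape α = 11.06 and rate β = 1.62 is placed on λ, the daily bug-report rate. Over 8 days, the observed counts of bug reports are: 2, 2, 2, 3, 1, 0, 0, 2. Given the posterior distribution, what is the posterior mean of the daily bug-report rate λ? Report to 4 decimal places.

With a Gamma(shape α, rate β) prior, the Poisson likelihood is conjugate: the posterior is Gamma(α + ΣXᵢ, β + n).
Sum of counts S = 12 over n = 8 days.
Posterior: Gamma(α+S, β+n) = Gamma(11.06+12, 1.62+8) = Gamma(23.06, 9.62).
Posterior mean = α/β = 23.06/9.62 = 2.3971.

2.3971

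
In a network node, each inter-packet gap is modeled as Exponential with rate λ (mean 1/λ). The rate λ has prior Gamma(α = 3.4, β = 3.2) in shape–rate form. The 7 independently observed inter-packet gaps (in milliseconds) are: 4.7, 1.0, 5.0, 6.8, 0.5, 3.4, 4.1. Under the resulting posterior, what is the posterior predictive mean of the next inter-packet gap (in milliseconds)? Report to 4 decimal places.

With a Gamma(shape α, rate β) prior on the exponential rate λ, the posterior after n observations with total T = Σxᵢ is Gamma(α+n, β+T).
Sum of observations T = 25.5 milliseconds; n = 7.
Posterior: Gamma(3.4+7, 3.2+25.5) = Gamma(10.4, 28.7).
The predictive distribution for the next observation is Lomax; its mean is β/(α−1) = 28.7/9.4 = 3.0532.

3.0532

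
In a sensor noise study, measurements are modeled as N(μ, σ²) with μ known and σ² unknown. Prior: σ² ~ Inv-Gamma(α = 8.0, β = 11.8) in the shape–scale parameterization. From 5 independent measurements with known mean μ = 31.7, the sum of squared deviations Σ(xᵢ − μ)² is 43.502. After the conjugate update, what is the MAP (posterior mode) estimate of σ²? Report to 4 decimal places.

2.9175

With known mean μ and an Inverse-Gamma(α, β) prior on σ², the Normal likelihood is conjugate: posterior is Inv-Gamma(α + n/2, β + Σ(xᵢ−μ)²/2).
Posterior: Inv-Gamma(8.0 + 5/2, 11.8 + 43.502/2) = Inv-Gamma(10.50, 33.5510).
Mode = β/(α+1) = 33.5510/11.50 = 2.9175.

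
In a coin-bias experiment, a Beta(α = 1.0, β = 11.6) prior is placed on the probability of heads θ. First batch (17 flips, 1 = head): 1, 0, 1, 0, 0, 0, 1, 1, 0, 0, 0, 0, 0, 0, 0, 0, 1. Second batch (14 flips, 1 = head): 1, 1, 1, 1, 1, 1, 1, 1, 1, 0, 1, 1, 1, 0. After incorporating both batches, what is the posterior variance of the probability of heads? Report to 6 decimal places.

The Beta prior is conjugate to a Binomial/Bernoulli likelihood; the update adds successes to α and failures to β.
After batch 1: Beta(1.0+5, 11.6+12) = Beta(6.0, 23.6).
After batch 2: Beta(6.0+12, 23.6+2) = Beta(18.0, 25.6).
Var = αβ/((α+β)²(α+β+1)) = 18.0·25.6/(43.6²·44.6) = 0.005435.

0.005435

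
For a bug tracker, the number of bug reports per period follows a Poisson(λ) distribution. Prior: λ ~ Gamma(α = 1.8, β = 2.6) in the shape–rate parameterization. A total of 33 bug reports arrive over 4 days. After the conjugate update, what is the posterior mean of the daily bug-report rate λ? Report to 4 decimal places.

5.2727

With a Gamma(shape α, rate β) prior, the Poisson likelihood is conjugate: the posterior is Gamma(α + ΣXᵢ, β + n).
Posterior: Gamma(α+S, β+n) = Gamma(1.8+33, 2.6+4) = Gamma(34.8, 6.6).
Posterior mean = α/β = 34.8/6.6 = 5.2727.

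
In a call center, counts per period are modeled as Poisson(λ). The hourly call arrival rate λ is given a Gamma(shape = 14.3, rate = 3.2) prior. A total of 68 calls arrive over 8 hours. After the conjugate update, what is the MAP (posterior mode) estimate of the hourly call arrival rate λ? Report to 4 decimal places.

7.2589

With a Gamma(shape α, rate β) prior, the Poisson likelihood is conjugate: the posterior is Gamma(α + ΣXᵢ, β + n).
Posterior: Gamma(α+S, β+n) = Gamma(14.3+68, 3.2+8) = Gamma(82.3, 11.2).
Mode of Gamma(α,β) for α≥1 is (α−1)/β = 81.3/11.2 = 7.2589.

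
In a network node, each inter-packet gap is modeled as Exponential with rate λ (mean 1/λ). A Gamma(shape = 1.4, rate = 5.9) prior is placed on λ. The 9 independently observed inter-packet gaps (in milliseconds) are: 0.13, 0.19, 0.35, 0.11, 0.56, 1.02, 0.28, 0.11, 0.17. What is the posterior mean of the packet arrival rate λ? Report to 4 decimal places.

With a Gamma(shape α, rate β) prior on the exponential rate λ, the posterior after n observations with total T = Σxᵢ is Gamma(α+n, β+T).
Sum of observations T = 2.92 milliseconds; n = 9.
Posterior: Gamma(1.4+9, 5.9+2.92) = Gamma(10.4, 8.82).
Posterior mean of λ = α/β = 10.4/8.82 = 1.1791.

1.1791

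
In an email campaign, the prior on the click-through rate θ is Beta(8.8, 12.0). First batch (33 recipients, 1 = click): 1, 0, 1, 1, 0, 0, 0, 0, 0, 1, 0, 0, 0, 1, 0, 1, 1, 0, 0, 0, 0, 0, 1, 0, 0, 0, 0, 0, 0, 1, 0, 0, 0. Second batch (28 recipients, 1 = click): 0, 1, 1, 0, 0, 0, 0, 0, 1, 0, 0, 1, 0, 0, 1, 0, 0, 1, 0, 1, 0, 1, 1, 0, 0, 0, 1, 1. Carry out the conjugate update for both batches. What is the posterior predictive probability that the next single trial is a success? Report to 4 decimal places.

0.3521

The Beta prior is conjugate to a Binomial/Bernoulli likelihood; the update adds successes to α and failures to β.
After batch 1: Beta(8.8+9, 12.0+24) = Beta(17.8, 36.0).
After batch 2: Beta(17.8+11, 36.0+17) = Beta(28.8, 53.0).
For a single future Bernoulli trial, P(success | data) = α/(α+β) = 0.3521.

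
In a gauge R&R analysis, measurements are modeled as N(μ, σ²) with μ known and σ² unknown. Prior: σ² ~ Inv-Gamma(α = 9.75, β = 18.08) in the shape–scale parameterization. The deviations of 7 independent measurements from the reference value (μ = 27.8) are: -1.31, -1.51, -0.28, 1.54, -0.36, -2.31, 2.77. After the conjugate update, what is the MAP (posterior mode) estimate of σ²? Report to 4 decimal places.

With known mean μ and an Inverse-Gamma(α, β) prior on σ², the Normal likelihood is conjugate: posterior is Inv-Gamma(α + n/2, β + Σ(xᵢ−μ)²/2).
Σ(xᵢ−μ)² = (-1.31)² + (-1.51)² + (-0.28)² + (1.54)² + (-0.36)² + (-2.31)² + (2.77)² = 19.5848.
Posterior: Inv-Gamma(9.75 + 7/2, 18.08 + 19.5848/2) = Inv-Gamma(13.25, 27.87240).
Mode = β/(α+1) = 27.87240/14.25 = 1.9560.

1.9560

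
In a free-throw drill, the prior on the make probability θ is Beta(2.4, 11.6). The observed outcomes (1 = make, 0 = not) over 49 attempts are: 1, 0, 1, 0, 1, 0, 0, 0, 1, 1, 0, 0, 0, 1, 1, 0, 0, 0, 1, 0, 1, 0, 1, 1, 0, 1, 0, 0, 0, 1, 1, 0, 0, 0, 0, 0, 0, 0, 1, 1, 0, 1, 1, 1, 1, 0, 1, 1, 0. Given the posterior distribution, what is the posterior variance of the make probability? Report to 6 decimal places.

0.003708

The Beta prior is conjugate to a Binomial/Bernoulli likelihood; the update adds successes to α and failures to β.
Posterior: Beta(α+k, β+n−k) = Beta(2.4+22, 11.6+27) = Beta(24.4, 38.6).
Var = αβ/((α+β)²(α+β+1)) = 24.4·38.6/(63.0²·64.0) = 0.003708.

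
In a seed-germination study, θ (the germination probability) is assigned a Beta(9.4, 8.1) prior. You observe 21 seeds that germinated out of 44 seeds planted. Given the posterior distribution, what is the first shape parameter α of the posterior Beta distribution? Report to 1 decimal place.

30.4

The Beta prior is conjugate to a Binomial/Bernoulli likelihood; the update adds successes to α and failures to β.
Posterior: Beta(α+k, β+n−k) = Beta(9.4+21, 8.1+23) = Beta(30.4, 31.1).
Posterior α = 30.4.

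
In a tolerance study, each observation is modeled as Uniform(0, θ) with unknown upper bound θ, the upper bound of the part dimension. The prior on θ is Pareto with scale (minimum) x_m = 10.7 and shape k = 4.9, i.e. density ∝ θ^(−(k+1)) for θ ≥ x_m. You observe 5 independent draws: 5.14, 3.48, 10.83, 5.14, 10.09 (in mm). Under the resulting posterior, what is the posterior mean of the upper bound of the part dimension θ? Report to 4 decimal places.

12.0469

A Pareto(scale x_m, shape k) prior on the upper bound θ of Uniform(0, θ) is conjugate: posterior is Pareto(max(x_m, max xᵢ), k + n).
Sample maximum = 10.83; prior scale x_m = 10.7 → posterior scale = max = 10.83.
Posterior shape = 4.9 + 5 = 9.9.
E[θ|data] = k·x_m/(k−1) = 9.9·10.83/8.9 = 12.0469.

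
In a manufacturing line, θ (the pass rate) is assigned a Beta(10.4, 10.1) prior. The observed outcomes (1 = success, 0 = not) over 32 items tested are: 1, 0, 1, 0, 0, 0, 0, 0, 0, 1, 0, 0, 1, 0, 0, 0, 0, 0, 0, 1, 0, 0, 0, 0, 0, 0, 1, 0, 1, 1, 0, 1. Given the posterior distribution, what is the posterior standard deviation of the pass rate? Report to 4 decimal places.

0.0660

The Beta prior is conjugate to a Binomial/Bernoulli likelihood; the update adds successes to α and failures to β.
Posterior: Beta(α+k, β+n−k) = Beta(10.4+9, 10.1+23) = Beta(19.4, 33.1).
Var = αβ/((α+β)²(α+β+1)) = 19.4·33.1/(52.5²·53.5) = 0.00435469; SD = √0.00435469 = 0.0660.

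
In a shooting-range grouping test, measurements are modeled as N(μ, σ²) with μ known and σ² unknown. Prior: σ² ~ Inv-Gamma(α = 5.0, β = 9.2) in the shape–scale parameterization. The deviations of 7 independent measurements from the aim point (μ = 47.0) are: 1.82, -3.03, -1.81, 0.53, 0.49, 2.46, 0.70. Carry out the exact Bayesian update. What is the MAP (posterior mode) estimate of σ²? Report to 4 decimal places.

2.1701

With known mean μ and an Inverse-Gamma(α, β) prior on σ², the Normal likelihood is conjugate: posterior is Inv-Gamma(α + n/2, β + Σ(xᵢ−μ)²/2).
Σ(xᵢ−μ)² = (1.82)² + (-3.03)² + (-1.81)² + (0.53)² + (0.49)² + (2.46)² + (0.70)² = 22.8320.
Posterior: Inv-Gamma(5.0 + 7/2, 9.2 + 22.8320/2) = Inv-Gamma(8.50, 20.61600).
Mode = β/(α+1) = 20.61600/9.50 = 2.1701.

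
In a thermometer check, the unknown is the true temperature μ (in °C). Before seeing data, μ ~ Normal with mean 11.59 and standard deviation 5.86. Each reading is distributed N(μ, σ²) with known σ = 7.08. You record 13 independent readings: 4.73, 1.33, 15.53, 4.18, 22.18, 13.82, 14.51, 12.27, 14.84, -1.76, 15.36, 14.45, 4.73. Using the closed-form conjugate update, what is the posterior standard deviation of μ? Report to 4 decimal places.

For Normal data with known variance σ², a Normal(μ₀, σ₀²) prior on μ is conjugate. Posterior precision = 1/σ₀² + n/σ²; posterior mean is the precision-weighted average of μ₀ and x̄.
σ₀² = 5.86² = 34.3396, σ² = 7.08² = 50.1264; σ² + n·σ₀² = 50.1264 + 13·34.3396 = 496.5412.
Posterior precision = 1/σ₀² + n/σ² = 1/34.3396 + 13/50.1264 = (σ² + n·σ₀²)/(σ₀²σ²) = 496.5412/(34.3396·50.1264); posterior variance σₙ² = σ₀²σ²/(σ² + n·σ₀²) = 34.3396·50.1264/496.5412 = 3.466622.
Posterior SD = √σₙ² = √(34.3396·50.1264/496.5412) = 1.8619.

1.8619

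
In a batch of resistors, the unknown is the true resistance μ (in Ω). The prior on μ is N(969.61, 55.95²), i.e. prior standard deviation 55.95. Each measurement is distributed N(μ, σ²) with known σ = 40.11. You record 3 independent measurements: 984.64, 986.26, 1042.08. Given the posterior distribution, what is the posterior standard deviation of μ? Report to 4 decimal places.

For Normal data with known variance σ², a Normal(μ₀, σ₀²) prior on μ is conjugate. Posterior precision = 1/σ₀² + n/σ²; posterior mean is the precision-weighted average of μ₀ and x̄.
σ₀² = 55.95² = 3130.4025, σ² = 40.11² = 1608.8121; σ² + n·σ₀² = 1608.8121 + 3·3130.4025 = 11000.0196.
Posterior precision = 1/σ₀² + n/σ² = 1/3130.4025 + 3/1608.8121 = (σ² + n·σ₀²)/(σ₀²σ²) = 11000.0196/(3130.4025·1608.8121); posterior variance σₙ² = σ₀²σ²/(σ² + n·σ₀²) = 3130.4025·1608.8121/11000.0196 = 457.838222.
Posterior SD = √σₙ² = √(3130.4025·1608.8121/11000.0196) = 21.3972.

21.3972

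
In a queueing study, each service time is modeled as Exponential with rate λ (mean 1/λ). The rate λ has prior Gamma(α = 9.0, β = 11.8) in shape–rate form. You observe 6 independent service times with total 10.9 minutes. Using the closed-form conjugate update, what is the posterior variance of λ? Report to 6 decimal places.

With a Gamma(shape α, rate β) prior on the exponential rate λ, the posterior after n observations with total T = Σxᵢ is Gamma(α+n, β+T).
Posterior: Gamma(9.0+6, 11.8+10.9) = Gamma(15.0, 22.7).
Var = α/β² = 0.029110.

0.029110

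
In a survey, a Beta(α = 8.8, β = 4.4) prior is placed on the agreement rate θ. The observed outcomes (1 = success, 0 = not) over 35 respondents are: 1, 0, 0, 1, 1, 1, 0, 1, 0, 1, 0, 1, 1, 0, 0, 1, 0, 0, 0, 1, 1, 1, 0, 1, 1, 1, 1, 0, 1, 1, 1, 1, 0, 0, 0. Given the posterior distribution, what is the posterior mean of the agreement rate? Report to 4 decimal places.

0.5975

The Beta prior is conjugate to a Binomial/Bernoulli likelihood; the update adds successes to α and failures to β.
Posterior: Beta(α+k, β+n−k) = Beta(8.8+20, 4.4+15) = Beta(28.8, 19.4).
Posterior mean = α/(α+β) = 28.8/48.2 = 0.5975.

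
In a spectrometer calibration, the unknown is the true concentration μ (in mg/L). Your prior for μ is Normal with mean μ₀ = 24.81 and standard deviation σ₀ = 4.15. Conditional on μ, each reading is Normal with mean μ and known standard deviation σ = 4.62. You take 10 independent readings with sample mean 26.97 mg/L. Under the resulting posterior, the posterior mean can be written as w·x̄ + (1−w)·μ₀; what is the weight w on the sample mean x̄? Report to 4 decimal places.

0.8897

For Normal data with known variance σ², a Normal(μ₀, σ₀²) prior on μ is conjugate. Posterior precision = 1/σ₀² + n/σ²; posterior mean is the precision-weighted average of μ₀ and x̄.
σ₀² = 4.15² = 17.2225, σ² = 4.62² = 21.3444. Prior precision 1/σ₀² = 1/17.2225; data precision n/σ² = 10/21.3444.
w = (n/σ²)/(1/σ₀² + n/σ²) = n·σ₀²/(σ² + n·σ₀²) = 10·17.2225/(21.3444 + 10·17.2225) = 172.225/193.5694 = 0.8897.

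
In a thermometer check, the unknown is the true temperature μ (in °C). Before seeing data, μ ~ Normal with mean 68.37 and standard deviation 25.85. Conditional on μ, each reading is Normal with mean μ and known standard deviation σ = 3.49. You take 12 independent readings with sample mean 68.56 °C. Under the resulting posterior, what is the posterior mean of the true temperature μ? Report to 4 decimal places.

68.5597

For Normal data with known variance σ², a Normal(μ₀, σ₀²) prior on μ is conjugate. Posterior precision = 1/σ₀² + n/σ²; posterior mean is the precision-weighted average of μ₀ and x̄.
n·x̄ = 12·68.56 = 822.72.
σ₀² = 25.85² = 668.2225, σ² = 3.49² = 12.1801; σ² + n·σ₀² = 12.1801 + 12·668.2225 = 8030.8501.
Posterior mean = (μ₀/σ₀² + n·x̄/σ²)/(1/σ₀² + n/σ²) = (σ²·μ₀ + σ₀²·n·x̄)/(σ² + n·σ₀²) = (12.1801·68.37 + 668.2225·822.72)/8030.8501 = 550592.768637/8030.8501 = 68.5597.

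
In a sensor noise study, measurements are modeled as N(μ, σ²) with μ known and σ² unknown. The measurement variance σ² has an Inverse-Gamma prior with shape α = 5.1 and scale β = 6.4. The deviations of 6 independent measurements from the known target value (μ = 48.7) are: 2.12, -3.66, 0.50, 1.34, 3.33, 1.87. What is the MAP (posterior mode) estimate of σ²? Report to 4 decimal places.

2.6001

With known mean μ and an Inverse-Gamma(α, β) prior on σ², the Normal likelihood is conjugate: posterior is Inv-Gamma(α + n/2, β + Σ(xᵢ−μ)²/2).
Σ(xᵢ−μ)² = (2.12)² + (-3.66)² + (0.50)² + (1.34)² + (3.33)² + (1.87)² = 34.5214.
Posterior: Inv-Gamma(5.1 + 6/2, 6.4 + 34.5214/2) = Inv-Gamma(8.10, 23.66070).
Mode = β/(α+1) = 23.66070/9.10 = 2.6001.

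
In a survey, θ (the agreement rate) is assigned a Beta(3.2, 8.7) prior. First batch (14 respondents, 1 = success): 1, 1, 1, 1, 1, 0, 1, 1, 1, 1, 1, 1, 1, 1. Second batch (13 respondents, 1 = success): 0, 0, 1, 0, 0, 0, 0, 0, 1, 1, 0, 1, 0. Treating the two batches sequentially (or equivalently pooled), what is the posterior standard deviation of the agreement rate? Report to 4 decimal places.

0.0791

The Beta prior is conjugate to a Binomial/Bernoulli likelihood; the update adds successes to α and failures to β.
After batch 1: Beta(3.2+13, 8.7+1) = Beta(16.2, 9.7).
After batch 2: Beta(16.2+4, 9.7+9) = Beta(20.2, 18.7).
Var = αβ/((α+β)²(α+β+1)) = 20.2·18.7/(38.9²·39.9) = 0.00625635; SD = √0.00625635 = 0.0791.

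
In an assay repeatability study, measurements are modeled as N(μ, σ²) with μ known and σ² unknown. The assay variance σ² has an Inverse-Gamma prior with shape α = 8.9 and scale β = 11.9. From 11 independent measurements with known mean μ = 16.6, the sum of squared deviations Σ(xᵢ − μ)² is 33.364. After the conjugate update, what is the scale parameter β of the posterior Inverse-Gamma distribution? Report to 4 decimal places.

28.5820

With known mean μ and an Inverse-Gamma(α, β) prior on σ², the Normal likelihood is conjugate: posterior is Inv-Gamma(α + n/2, β + Σ(xᵢ−μ)²/2).
Posterior: Inv-Gamma(8.9 + 11/2, 11.9 + 33.364/2) = Inv-Gamma(14.40, 28.5820).
Posterior β = 28.5820.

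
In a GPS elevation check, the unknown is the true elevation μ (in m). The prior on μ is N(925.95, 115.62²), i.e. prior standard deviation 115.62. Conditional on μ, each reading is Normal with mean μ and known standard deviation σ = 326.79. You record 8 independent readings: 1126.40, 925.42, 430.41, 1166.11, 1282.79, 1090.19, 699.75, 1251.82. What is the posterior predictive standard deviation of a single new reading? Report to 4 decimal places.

336.8545

For Normal data with known variance σ², a Normal(μ₀, σ₀²) prior on μ is conjugate. Posterior precision = 1/σ₀² + n/σ²; posterior mean is the precision-weighted average of μ₀ and x̄.
σ₀² = 115.62² = 13367.9844, σ² = 326.79² = 106791.7041; σ² + n·σ₀² = 106791.7041 + 8·13367.9844 = 213735.5793.
Posterior precision = 1/σ₀² + n/σ² = 1/13367.9844 + 8/106791.7041 = (σ² + n·σ₀²)/(σ₀²σ²) = 213735.5793/(13367.9844·106791.7041); posterior variance σₙ² = σ₀²σ²/(σ² + n·σ₀²) = 13367.9844·106791.7041/213735.5793 = 6679.233468.
Predictive variance for one new observation = σₙ² + σ² = 13367.9844·106791.7041/213735.5793 + 106791.7041 = σ²·(σ₀² + 213735.5793)/213735.5793 = 106791.7041·227103.5637/213735.5793 = 113470.937568; SD = √(106791.7041·227103.5637/213735.5793) = 336.8545.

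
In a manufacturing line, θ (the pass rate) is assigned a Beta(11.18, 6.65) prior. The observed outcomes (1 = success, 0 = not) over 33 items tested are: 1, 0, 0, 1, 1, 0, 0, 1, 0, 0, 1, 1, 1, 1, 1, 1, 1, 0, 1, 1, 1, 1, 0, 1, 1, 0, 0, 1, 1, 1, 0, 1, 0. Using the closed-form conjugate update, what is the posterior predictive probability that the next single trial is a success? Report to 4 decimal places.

The Beta prior is conjugate to a Binomial/Bernoulli likelihood; the update adds successes to α and failures to β.
Posterior: Beta(α+k, β+n−k) = Beta(11.18+21, 6.65+12) = Beta(32.18, 18.65).
For a single future Bernoulli trial, P(success | data) = α/(α+β) = 0.6331.

0.6331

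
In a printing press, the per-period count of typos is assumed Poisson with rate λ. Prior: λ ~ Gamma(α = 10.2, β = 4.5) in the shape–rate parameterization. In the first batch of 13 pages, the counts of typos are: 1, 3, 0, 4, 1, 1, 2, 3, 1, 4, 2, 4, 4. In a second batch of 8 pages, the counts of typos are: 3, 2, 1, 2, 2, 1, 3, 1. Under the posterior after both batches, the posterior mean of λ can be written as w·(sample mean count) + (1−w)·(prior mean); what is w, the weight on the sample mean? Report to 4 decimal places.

0.8235

With a Gamma(shape α, rate β) prior, the Poisson likelihood is conjugate: the posterior is Gamma(α + ΣXᵢ, β + n).
Total number of pages: n = 13 + 8 = 21.
Posterior mean = (α₀+S)/(β₀+n) = [n/(β₀+n)]·(S/n) + [β₀/(β₀+n)]·(α₀/β₀), so only n and β₀ enter the weight.
Weight on data w = n/(β₀+n) = 21/(4.5+21) = 21/25.5 = 0.8235.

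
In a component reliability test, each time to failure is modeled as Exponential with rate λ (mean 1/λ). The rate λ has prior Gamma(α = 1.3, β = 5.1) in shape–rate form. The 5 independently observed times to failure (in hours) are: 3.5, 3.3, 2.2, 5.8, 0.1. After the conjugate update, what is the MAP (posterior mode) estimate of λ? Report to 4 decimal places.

0.2650

With a Gamma(shape α, rate β) prior on the exponential rate λ, the posterior after n observations with total T = Σxᵢ is Gamma(α+n, β+T).
Sum of observations T = 14.9 hours; n = 5.
Posterior: Gamma(1.3+5, 5.1+14.9) = Gamma(6.3, 20.0).
Mode = (α−1)/β = 0.2650.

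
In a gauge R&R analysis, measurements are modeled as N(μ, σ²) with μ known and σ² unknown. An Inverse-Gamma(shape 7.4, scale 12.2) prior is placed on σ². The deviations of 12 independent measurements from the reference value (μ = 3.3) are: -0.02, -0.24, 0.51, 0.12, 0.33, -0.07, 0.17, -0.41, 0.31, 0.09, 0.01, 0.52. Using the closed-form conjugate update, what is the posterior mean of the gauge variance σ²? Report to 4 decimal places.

1.0249

With known mean μ and an Inverse-Gamma(α, β) prior on σ², the Normal likelihood is conjugate: posterior is Inv-Gamma(α + n/2, β + Σ(xᵢ−μ)²/2).
Σ(xᵢ−μ)² = (-0.02)² + (-0.24)² + (0.51)² + (0.12)² + (0.33)² + (-0.07)² + (0.17)² + (-0.41)² + (0.31)² + (0.09)² + (0.01)² + (0.52)² = 1.0180.
Posterior: Inv-Gamma(7.4 + 12/2, 12.2 + 1.0180/2) = Inv-Gamma(13.40, 12.70900).
E[σ²|data] = β/(α−1) = 12.70900/12.40 = 1.0249.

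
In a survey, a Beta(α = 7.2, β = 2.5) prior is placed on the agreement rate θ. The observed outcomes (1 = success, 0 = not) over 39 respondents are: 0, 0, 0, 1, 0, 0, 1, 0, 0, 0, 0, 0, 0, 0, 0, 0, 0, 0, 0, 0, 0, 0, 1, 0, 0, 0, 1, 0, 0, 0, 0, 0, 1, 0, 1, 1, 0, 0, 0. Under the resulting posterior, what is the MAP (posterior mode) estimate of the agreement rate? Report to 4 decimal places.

0.2827

The Beta prior is conjugate to a Binomial/Bernoulli likelihood; the update adds successes to α and failures to β.
Posterior: Beta(α+k, β+n−k) = Beta(7.2+7, 2.5+32) = Beta(14.2, 34.5).
Mode of Beta(a,b) for a,b>1 is (a−1)/(a+b−2) = 13.2/46.7 = 0.2827.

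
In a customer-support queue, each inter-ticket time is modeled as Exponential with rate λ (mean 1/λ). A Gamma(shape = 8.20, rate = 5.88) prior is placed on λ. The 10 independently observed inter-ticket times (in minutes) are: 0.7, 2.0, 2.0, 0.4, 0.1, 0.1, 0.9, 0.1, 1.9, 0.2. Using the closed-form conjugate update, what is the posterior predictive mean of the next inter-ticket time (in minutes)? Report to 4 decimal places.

0.8302

With a Gamma(shape α, rate β) prior on the exponential rate λ, the posterior after n observations with total T = Σxᵢ is Gamma(α+n, β+T).
Sum of observations T = 8.4 minutes; n = 10.
Posterior: Gamma(8.20+10, 5.88+8.4) = Gamma(18.20, 14.28).
The predictive distribution for the next observation is Lomax; its mean is β/(α−1) = 14.28/17.20 = 0.8302.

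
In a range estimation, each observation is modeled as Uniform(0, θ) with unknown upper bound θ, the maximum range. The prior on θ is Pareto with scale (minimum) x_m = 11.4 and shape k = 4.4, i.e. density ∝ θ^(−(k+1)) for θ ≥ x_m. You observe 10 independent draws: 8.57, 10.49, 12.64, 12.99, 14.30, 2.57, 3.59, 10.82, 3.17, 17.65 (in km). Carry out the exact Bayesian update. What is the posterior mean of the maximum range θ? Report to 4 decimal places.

A Pareto(scale x_m, shape k) prior on the upper bound θ of Uniform(0, θ) is conjugate: posterior is Pareto(max(x_m, max xᵢ), k + n).
Sample maximum = 17.65; prior scale x_m = 11.4 → posterior scale = max = 17.65.
Posterior shape = 4.4 + 10 = 14.4.
E[θ|data] = k·x_m/(k−1) = 14.4·17.65/13.4 = 18.9672.

18.9672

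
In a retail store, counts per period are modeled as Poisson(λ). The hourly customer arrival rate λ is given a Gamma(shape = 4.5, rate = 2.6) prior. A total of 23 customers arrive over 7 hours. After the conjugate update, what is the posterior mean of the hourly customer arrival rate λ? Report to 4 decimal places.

With a Gamma(shape α, rate β) prior, the Poisson likelihood is conjugate: the posterior is Gamma(α + ΣXᵢ, β + n).
Posterior: Gamma(α+S, β+n) = Gamma(4.5+23, 2.6+7) = Gamma(27.5, 9.6).
Posterior mean = α/β = 27.5/9.6 = 2.8646.

2.8646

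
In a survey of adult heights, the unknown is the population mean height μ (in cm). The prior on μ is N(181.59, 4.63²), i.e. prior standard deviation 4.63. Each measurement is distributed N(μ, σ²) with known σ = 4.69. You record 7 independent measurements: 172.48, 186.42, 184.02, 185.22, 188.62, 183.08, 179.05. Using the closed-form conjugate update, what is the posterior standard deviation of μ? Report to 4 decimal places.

1.6555

For Normal data with known variance σ², a Normal(μ₀, σ₀²) prior on μ is conjugate. Posterior precision = 1/σ₀² + n/σ²; posterior mean is the precision-weighted average of μ₀ and x̄.
σ₀² = 4.63² = 21.4369, σ² = 4.69² = 21.9961; σ² + n·σ₀² = 21.9961 + 7·21.4369 = 172.0544.
Posterior precision = 1/σ₀² + n/σ² = 1/21.4369 + 7/21.9961 = (σ² + n·σ₀²)/(σ₀²σ²) = 172.0544/(21.4369·21.9961); posterior variance σₙ² = σ₀²σ²/(σ² + n·σ₀²) = 21.4369·21.9961/172.0544 = 2.740576.
Posterior SD = √σₙ² = √(21.4369·21.9961/172.0544) = 1.6555.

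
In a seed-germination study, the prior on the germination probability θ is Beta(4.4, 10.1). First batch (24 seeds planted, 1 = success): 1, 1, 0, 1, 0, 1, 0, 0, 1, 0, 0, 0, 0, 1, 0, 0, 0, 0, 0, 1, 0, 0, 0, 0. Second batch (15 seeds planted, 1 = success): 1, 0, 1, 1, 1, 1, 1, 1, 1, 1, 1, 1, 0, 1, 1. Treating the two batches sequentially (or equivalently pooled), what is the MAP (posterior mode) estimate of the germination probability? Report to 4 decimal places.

0.4544

The Beta prior is conjugate to a Binomial/Bernoulli likelihood; the update adds successes to α and failures to β.
After batch 1: Beta(4.4+7, 10.1+17) = Beta(11.4, 27.1).
After batch 2: Beta(11.4+13, 27.1+2) = Beta(24.4, 29.1).
Mode of Beta(a,b) for a,b>1 is (a−1)/(a+b−2) = 23.4/51.5 = 0.4544.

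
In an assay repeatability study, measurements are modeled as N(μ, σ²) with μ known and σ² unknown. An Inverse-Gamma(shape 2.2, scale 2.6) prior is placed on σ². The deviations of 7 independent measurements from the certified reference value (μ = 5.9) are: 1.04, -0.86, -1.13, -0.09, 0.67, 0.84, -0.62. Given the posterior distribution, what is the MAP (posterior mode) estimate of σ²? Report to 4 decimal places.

0.7347

With known mean μ and an Inverse-Gamma(α, β) prior on σ², the Normal likelihood is conjugate: posterior is Inv-Gamma(α + n/2, β + Σ(xᵢ−μ)²/2).
Σ(xᵢ−μ)² = (1.04)² + (-0.86)² + (-1.13)² + (-0.09)² + (0.67)² + (0.84)² + (-0.62)² = 4.6451.
Posterior: Inv-Gamma(2.2 + 7/2, 2.6 + 4.6451/2) = Inv-Gamma(5.70, 4.92255).
Mode = β/(α+1) = 4.92255/6.70 = 0.7347.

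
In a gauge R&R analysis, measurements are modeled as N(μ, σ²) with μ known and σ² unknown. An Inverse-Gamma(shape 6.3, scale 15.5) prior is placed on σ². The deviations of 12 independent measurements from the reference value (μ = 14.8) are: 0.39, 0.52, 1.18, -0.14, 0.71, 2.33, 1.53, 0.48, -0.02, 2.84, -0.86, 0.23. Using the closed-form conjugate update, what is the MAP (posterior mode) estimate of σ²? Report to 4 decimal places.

1.8871

With known mean μ and an Inverse-Gamma(α, β) prior on σ², the Normal likelihood is conjugate: posterior is Inv-Gamma(α + n/2, β + Σ(xᵢ−μ)²/2).
Σ(xᵢ−μ)² = (0.39)² + (0.52)² + (1.18)² + (-0.14)² + (0.71)² + (2.33)² + (1.53)² + (0.48)² + (-0.02)² + (2.84)² + (-0.86)² + (0.23)² = 19.1973.
Posterior: Inv-Gamma(6.3 + 12/2, 15.5 + 19.1973/2) = Inv-Gamma(12.30, 25.09865).
Mode = β/(α+1) = 25.09865/13.30 = 1.8871.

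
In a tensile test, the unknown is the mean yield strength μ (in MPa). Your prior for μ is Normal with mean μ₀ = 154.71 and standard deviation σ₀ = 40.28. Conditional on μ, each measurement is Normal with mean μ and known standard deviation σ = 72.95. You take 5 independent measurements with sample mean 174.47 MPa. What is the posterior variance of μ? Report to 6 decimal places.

642.718968

For Normal data with known variance σ², a Normal(μ₀, σ₀²) prior on μ is conjugate. Posterior precision = 1/σ₀² + n/σ²; posterior mean is the precision-weighted average of μ₀ and x̄.
σ₀² = 40.28² = 1622.4784, σ² = 72.95² = 5321.7025; σ² + n·σ₀² = 5321.7025 + 5·1622.4784 = 13434.0945.
Posterior precision = 1/σ₀² + n/σ² = 1/1622.4784 + 5/5321.7025 = (σ² + n·σ₀²)/(σ₀²σ²) = 13434.0945/(1622.4784·5321.7025); posterior variance σₙ² = σ₀²σ²/(σ² + n·σ₀²) = 1622.4784·5321.7025/13434.0945 = 642.718968.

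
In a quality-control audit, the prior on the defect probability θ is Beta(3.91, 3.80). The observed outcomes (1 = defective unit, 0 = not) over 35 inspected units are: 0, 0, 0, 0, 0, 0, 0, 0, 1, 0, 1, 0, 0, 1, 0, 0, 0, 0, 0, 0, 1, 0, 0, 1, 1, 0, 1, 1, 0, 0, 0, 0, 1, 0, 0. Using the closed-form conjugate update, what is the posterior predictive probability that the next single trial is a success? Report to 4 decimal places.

The Beta prior is conjugate to a Binomial/Bernoulli likelihood; the update adds successes to α and failures to β.
Posterior: Beta(α+k, β+n−k) = Beta(3.91+9, 3.80+26) = Beta(12.91, 29.80).
For a single future Bernoulli trial, P(success | data) = α/(α+β) = 0.3023.

0.3023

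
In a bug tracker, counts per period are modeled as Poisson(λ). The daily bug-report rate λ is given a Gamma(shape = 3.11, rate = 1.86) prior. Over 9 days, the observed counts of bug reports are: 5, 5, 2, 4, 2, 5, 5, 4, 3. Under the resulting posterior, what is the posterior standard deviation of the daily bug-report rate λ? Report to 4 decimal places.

0.5684

With a Gamma(shape α, rate β) prior, the Poisson likelihood is conjugate: the posterior is Gamma(α + ΣXᵢ, β + n).
Sum of counts S = 35 over n = 9 days.
Posterior: Gamma(α+S, β+n) = Gamma(3.11+35, 1.86+9) = Gamma(38.11, 10.86).
SD = √α/β = √38.11/10.86 = 0.5684.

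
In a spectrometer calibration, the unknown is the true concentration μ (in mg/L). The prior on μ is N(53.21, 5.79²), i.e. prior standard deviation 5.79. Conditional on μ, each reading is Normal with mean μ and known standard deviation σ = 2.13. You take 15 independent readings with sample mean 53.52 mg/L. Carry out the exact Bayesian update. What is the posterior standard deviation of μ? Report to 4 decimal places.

0.5475

For Normal data with known variance σ², a Normal(μ₀, σ₀²) prior on μ is conjugate. Posterior precision = 1/σ₀² + n/σ²; posterior mean is the precision-weighted average of μ₀ and x̄.
σ₀² = 5.79² = 33.5241, σ² = 2.13² = 4.5369; σ² + n·σ₀² = 4.5369 + 15·33.5241 = 507.3984.
Posterior precision = 1/σ₀² + n/σ² = 1/33.5241 + 15/4.5369 = (σ² + n·σ₀²)/(σ₀²σ²) = 507.3984/(33.5241·4.5369); posterior variance σₙ² = σ₀²σ²/(σ² + n·σ₀²) = 33.5241·4.5369/507.3984 = 0.299756.
Posterior SD = √σₙ² = √(33.5241·4.5369/507.3984) = 0.5475.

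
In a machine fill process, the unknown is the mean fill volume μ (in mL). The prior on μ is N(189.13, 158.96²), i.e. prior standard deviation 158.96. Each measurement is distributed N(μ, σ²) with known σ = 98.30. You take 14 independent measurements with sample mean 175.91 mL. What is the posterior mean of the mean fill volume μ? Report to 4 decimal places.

For Normal data with known variance σ², a Normal(μ₀, σ₀²) prior on μ is conjugate. Posterior precision = 1/σ₀² + n/σ²; posterior mean is the precision-weighted average of μ₀ and x̄.
n·x̄ = 14·175.91 = 2462.74.
σ₀² = 158.96² = 25268.2816, σ² = 98.30² = 9662.89; σ² + n·σ₀² = 9662.89 + 14·25268.2816 = 363418.8324.
Posterior mean = (μ₀/σ₀² + n·x̄/σ²)/(1/σ₀² + n/σ²) = (σ²·μ₀ + σ₀²·n·x̄)/(σ² + n·σ₀²) = (9662.89·189.13 + 25268.2816·2462.74)/363418.8324 = 64056750.213284/363418.8324 = 176.2615.

176.2615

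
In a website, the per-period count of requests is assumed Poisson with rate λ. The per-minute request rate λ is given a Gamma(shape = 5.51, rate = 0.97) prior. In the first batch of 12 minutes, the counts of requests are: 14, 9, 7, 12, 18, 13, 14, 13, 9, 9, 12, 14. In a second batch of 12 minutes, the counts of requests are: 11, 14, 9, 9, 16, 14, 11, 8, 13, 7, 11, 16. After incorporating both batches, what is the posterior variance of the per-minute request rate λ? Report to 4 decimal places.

0.4627

With a Gamma(shape α, rate β) prior, the Poisson likelihood is conjugate: the posterior is Gamma(α + ΣXᵢ, β + n).
Batch 1: sum of counts S = 144 over n = 12 minutes.
After batch 1: Gamma(α+S, β+n) = Gamma(5.51+144, 0.97+12) = Gamma(149.51, 12.97).
Batch 2: sum of counts S = 139 over n = 12 minutes.
After batch 2: Gamma(α+S, β+n) = Gamma(149.51+139, 12.97+12) = Gamma(288.51, 24.97).
Var = α/β² = 288.51/24.97² = 0.4627.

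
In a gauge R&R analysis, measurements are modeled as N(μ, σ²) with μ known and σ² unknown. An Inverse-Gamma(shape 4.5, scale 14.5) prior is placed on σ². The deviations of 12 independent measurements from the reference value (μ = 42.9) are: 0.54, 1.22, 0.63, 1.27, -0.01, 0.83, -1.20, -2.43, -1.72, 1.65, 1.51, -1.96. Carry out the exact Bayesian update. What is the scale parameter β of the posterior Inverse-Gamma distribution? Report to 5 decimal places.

With known mean μ and an Inverse-Gamma(α, β) prior on σ², the Normal likelihood is conjugate: posterior is Inv-Gamma(α + n/2, β + Σ(xᵢ−μ)²/2).
Σ(xᵢ−μ)² = (0.54)² + (1.22)² + (0.63)² + (1.27)² + (-0.01)² + (0.83)² + (-1.20)² + (-2.43)² + (-1.72)² + (1.65)² + (1.51)² + (-1.96)² = 23.6263.
Posterior: Inv-Gamma(4.5 + 12/2, 14.5 + 23.6263/2) = Inv-Gamma(10.50, 26.31315).
Posterior β = 26.31315.

26.31315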